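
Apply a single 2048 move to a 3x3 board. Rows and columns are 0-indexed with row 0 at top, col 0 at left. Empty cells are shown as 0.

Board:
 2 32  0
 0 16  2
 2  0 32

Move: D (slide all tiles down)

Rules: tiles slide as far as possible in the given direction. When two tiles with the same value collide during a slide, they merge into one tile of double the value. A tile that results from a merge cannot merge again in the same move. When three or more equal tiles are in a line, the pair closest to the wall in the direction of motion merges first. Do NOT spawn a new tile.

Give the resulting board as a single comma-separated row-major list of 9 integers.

Slide down:
col 0: [2, 0, 2] -> [0, 0, 4]
col 1: [32, 16, 0] -> [0, 32, 16]
col 2: [0, 2, 32] -> [0, 2, 32]

Answer: 0, 0, 0, 0, 32, 2, 4, 16, 32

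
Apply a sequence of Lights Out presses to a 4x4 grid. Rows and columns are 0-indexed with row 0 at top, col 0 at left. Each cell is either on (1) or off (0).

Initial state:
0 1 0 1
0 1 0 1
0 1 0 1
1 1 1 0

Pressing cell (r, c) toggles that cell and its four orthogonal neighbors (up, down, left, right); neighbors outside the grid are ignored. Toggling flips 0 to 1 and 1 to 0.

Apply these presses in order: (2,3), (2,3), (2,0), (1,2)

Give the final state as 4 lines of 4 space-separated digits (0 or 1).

Answer: 0 1 1 1
1 0 1 0
1 0 1 1
0 1 1 0

Derivation:
After press 1 at (2,3):
0 1 0 1
0 1 0 0
0 1 1 0
1 1 1 1

After press 2 at (2,3):
0 1 0 1
0 1 0 1
0 1 0 1
1 1 1 0

After press 3 at (2,0):
0 1 0 1
1 1 0 1
1 0 0 1
0 1 1 0

After press 4 at (1,2):
0 1 1 1
1 0 1 0
1 0 1 1
0 1 1 0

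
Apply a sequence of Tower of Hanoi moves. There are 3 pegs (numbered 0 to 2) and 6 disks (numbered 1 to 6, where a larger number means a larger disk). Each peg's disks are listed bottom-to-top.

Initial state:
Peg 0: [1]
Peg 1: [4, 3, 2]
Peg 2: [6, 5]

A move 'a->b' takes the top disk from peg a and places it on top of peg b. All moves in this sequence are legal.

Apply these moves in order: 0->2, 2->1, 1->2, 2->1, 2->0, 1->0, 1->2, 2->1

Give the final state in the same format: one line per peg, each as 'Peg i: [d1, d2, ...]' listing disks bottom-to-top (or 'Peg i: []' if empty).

After move 1 (0->2):
Peg 0: []
Peg 1: [4, 3, 2]
Peg 2: [6, 5, 1]

After move 2 (2->1):
Peg 0: []
Peg 1: [4, 3, 2, 1]
Peg 2: [6, 5]

After move 3 (1->2):
Peg 0: []
Peg 1: [4, 3, 2]
Peg 2: [6, 5, 1]

After move 4 (2->1):
Peg 0: []
Peg 1: [4, 3, 2, 1]
Peg 2: [6, 5]

After move 5 (2->0):
Peg 0: [5]
Peg 1: [4, 3, 2, 1]
Peg 2: [6]

After move 6 (1->0):
Peg 0: [5, 1]
Peg 1: [4, 3, 2]
Peg 2: [6]

After move 7 (1->2):
Peg 0: [5, 1]
Peg 1: [4, 3]
Peg 2: [6, 2]

After move 8 (2->1):
Peg 0: [5, 1]
Peg 1: [4, 3, 2]
Peg 2: [6]

Answer: Peg 0: [5, 1]
Peg 1: [4, 3, 2]
Peg 2: [6]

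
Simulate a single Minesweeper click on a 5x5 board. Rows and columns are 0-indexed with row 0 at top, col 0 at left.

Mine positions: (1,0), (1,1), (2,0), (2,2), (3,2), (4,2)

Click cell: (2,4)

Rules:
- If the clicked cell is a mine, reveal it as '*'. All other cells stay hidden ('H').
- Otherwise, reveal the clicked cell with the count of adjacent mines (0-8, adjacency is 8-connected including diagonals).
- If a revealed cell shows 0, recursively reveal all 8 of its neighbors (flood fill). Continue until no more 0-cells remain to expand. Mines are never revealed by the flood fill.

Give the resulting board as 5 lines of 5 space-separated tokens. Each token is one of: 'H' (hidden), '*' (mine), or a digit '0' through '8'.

H H 1 0 0
H H 2 1 0
H H H 2 0
H H H 3 0
H H H 2 0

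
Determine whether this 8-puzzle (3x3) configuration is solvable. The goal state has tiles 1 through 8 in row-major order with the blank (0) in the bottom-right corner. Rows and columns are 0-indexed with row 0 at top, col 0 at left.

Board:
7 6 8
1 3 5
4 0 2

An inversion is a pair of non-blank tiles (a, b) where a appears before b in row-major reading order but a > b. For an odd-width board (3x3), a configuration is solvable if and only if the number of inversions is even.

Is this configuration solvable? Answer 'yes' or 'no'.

Answer: yes

Derivation:
Inversions (pairs i<j in row-major order where tile[i] > tile[j] > 0): 20
20 is even, so the puzzle is solvable.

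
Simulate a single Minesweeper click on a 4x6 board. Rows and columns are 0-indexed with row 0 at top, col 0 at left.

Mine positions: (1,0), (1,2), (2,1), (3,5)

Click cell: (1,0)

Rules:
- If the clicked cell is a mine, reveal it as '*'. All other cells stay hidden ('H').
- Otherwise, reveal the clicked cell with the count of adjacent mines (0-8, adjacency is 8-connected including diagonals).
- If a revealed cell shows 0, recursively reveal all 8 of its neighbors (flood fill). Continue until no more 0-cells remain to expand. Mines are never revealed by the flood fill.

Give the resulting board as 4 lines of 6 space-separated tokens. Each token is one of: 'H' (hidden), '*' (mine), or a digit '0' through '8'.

H H H H H H
* H H H H H
H H H H H H
H H H H H H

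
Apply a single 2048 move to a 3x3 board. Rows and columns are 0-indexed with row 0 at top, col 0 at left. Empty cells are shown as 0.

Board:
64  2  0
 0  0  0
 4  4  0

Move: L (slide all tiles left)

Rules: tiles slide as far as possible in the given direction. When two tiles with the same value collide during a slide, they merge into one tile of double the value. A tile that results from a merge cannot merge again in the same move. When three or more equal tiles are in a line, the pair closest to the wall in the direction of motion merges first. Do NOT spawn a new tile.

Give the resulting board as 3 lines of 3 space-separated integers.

Slide left:
row 0: [64, 2, 0] -> [64, 2, 0]
row 1: [0, 0, 0] -> [0, 0, 0]
row 2: [4, 4, 0] -> [8, 0, 0]

Answer: 64  2  0
 0  0  0
 8  0  0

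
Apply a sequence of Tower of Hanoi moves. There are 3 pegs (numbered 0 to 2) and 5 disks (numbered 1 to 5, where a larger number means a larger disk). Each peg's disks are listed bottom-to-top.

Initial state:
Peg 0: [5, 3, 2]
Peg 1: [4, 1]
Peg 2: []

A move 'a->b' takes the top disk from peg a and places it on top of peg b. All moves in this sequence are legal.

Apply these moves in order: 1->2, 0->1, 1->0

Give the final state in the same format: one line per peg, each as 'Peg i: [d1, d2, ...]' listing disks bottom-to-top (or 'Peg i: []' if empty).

Answer: Peg 0: [5, 3, 2]
Peg 1: [4]
Peg 2: [1]

Derivation:
After move 1 (1->2):
Peg 0: [5, 3, 2]
Peg 1: [4]
Peg 2: [1]

After move 2 (0->1):
Peg 0: [5, 3]
Peg 1: [4, 2]
Peg 2: [1]

After move 3 (1->0):
Peg 0: [5, 3, 2]
Peg 1: [4]
Peg 2: [1]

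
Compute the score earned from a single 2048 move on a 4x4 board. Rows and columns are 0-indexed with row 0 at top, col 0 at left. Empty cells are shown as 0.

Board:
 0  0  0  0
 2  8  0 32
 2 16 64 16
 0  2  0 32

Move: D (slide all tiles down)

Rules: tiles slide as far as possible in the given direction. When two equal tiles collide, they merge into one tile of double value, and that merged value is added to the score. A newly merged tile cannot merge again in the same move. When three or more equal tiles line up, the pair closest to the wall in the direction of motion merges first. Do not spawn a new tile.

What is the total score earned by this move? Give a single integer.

Slide down:
col 0: [0, 2, 2, 0] -> [0, 0, 0, 4]  score +4 (running 4)
col 1: [0, 8, 16, 2] -> [0, 8, 16, 2]  score +0 (running 4)
col 2: [0, 0, 64, 0] -> [0, 0, 0, 64]  score +0 (running 4)
col 3: [0, 32, 16, 32] -> [0, 32, 16, 32]  score +0 (running 4)
Board after move:
 0  0  0  0
 0  8  0 32
 0 16  0 16
 4  2 64 32

Answer: 4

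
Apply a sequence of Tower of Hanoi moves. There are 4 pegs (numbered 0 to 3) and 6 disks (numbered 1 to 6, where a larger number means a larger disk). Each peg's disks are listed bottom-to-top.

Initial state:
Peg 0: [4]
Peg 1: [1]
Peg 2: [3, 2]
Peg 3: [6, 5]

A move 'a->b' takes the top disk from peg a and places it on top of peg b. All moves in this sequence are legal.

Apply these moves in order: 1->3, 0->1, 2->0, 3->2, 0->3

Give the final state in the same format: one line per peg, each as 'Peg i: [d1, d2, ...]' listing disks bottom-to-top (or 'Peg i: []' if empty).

Answer: Peg 0: []
Peg 1: [4]
Peg 2: [3, 1]
Peg 3: [6, 5, 2]

Derivation:
After move 1 (1->3):
Peg 0: [4]
Peg 1: []
Peg 2: [3, 2]
Peg 3: [6, 5, 1]

After move 2 (0->1):
Peg 0: []
Peg 1: [4]
Peg 2: [3, 2]
Peg 3: [6, 5, 1]

After move 3 (2->0):
Peg 0: [2]
Peg 1: [4]
Peg 2: [3]
Peg 3: [6, 5, 1]

After move 4 (3->2):
Peg 0: [2]
Peg 1: [4]
Peg 2: [3, 1]
Peg 3: [6, 5]

After move 5 (0->3):
Peg 0: []
Peg 1: [4]
Peg 2: [3, 1]
Peg 3: [6, 5, 2]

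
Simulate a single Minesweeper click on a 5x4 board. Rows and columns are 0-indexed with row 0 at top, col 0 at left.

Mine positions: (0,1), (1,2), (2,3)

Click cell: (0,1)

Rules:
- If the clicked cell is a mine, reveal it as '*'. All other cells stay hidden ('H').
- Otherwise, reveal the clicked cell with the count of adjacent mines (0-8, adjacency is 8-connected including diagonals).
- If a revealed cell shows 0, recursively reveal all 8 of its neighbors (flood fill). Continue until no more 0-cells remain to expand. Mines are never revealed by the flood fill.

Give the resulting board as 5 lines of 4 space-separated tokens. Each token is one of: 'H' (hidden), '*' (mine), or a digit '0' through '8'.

H * H H
H H H H
H H H H
H H H H
H H H H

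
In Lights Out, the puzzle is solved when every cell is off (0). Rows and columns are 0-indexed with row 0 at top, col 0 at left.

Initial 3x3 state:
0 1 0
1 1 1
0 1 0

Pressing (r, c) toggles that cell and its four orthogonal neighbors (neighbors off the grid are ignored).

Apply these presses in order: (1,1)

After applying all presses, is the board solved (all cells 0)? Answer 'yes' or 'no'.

Answer: yes

Derivation:
After press 1 at (1,1):
0 0 0
0 0 0
0 0 0

Lights still on: 0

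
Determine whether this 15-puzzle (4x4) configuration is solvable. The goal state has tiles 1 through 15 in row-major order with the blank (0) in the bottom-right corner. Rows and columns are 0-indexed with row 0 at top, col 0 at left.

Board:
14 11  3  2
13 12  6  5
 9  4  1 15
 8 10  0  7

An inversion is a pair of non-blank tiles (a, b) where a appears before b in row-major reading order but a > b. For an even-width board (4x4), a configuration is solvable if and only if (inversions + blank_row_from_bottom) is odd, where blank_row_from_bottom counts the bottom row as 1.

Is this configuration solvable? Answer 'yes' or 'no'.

Inversions: 58
Blank is in row 3 (0-indexed from top), which is row 1 counting from the bottom (bottom = 1).
58 + 1 = 59, which is odd, so the puzzle is solvable.

Answer: yes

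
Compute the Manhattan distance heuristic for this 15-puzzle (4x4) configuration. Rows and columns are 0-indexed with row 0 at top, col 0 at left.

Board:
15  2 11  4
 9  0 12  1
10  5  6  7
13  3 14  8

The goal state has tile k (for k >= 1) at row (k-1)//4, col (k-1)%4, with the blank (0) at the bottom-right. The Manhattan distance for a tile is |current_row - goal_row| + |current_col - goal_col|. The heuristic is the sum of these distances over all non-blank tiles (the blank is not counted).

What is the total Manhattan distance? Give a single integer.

Answer: 28

Derivation:
Tile 15: (0,0)->(3,2) = 5
Tile 2: (0,1)->(0,1) = 0
Tile 11: (0,2)->(2,2) = 2
Tile 4: (0,3)->(0,3) = 0
Tile 9: (1,0)->(2,0) = 1
Tile 12: (1,2)->(2,3) = 2
Tile 1: (1,3)->(0,0) = 4
Tile 10: (2,0)->(2,1) = 1
Tile 5: (2,1)->(1,0) = 2
Tile 6: (2,2)->(1,1) = 2
Tile 7: (2,3)->(1,2) = 2
Tile 13: (3,0)->(3,0) = 0
Tile 3: (3,1)->(0,2) = 4
Tile 14: (3,2)->(3,1) = 1
Tile 8: (3,3)->(1,3) = 2
Sum: 5 + 0 + 2 + 0 + 1 + 2 + 4 + 1 + 2 + 2 + 2 + 0 + 4 + 1 + 2 = 28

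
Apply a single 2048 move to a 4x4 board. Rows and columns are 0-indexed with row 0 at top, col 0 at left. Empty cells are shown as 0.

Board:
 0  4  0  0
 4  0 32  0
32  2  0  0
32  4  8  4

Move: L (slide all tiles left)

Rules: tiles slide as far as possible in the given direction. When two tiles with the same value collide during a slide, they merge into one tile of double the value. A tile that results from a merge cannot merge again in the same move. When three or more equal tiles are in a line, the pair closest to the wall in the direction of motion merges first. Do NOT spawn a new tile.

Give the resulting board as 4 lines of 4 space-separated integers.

Slide left:
row 0: [0, 4, 0, 0] -> [4, 0, 0, 0]
row 1: [4, 0, 32, 0] -> [4, 32, 0, 0]
row 2: [32, 2, 0, 0] -> [32, 2, 0, 0]
row 3: [32, 4, 8, 4] -> [32, 4, 8, 4]

Answer:  4  0  0  0
 4 32  0  0
32  2  0  0
32  4  8  4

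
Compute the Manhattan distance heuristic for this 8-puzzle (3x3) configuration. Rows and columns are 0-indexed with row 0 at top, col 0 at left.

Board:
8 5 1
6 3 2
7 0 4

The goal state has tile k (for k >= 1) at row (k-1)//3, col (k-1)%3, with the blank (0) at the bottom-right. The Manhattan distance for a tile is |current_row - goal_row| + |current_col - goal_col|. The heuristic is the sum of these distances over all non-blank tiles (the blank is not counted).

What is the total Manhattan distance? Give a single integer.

Tile 8: (0,0)->(2,1) = 3
Tile 5: (0,1)->(1,1) = 1
Tile 1: (0,2)->(0,0) = 2
Tile 6: (1,0)->(1,2) = 2
Tile 3: (1,1)->(0,2) = 2
Tile 2: (1,2)->(0,1) = 2
Tile 7: (2,0)->(2,0) = 0
Tile 4: (2,2)->(1,0) = 3
Sum: 3 + 1 + 2 + 2 + 2 + 2 + 0 + 3 = 15

Answer: 15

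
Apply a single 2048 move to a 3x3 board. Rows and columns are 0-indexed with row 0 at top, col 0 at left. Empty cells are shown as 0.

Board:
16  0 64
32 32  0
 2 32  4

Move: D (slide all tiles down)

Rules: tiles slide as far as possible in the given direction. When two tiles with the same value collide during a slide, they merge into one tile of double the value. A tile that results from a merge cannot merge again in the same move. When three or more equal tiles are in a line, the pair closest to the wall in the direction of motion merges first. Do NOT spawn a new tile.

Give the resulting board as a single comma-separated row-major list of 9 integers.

Answer: 16, 0, 0, 32, 0, 64, 2, 64, 4

Derivation:
Slide down:
col 0: [16, 32, 2] -> [16, 32, 2]
col 1: [0, 32, 32] -> [0, 0, 64]
col 2: [64, 0, 4] -> [0, 64, 4]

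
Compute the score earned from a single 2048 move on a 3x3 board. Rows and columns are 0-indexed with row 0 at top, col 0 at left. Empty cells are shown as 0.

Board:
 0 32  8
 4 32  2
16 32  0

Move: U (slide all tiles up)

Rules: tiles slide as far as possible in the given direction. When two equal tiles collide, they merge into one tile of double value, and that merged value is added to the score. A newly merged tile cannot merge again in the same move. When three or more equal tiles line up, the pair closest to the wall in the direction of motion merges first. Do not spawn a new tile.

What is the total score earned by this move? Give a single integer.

Answer: 64

Derivation:
Slide up:
col 0: [0, 4, 16] -> [4, 16, 0]  score +0 (running 0)
col 1: [32, 32, 32] -> [64, 32, 0]  score +64 (running 64)
col 2: [8, 2, 0] -> [8, 2, 0]  score +0 (running 64)
Board after move:
 4 64  8
16 32  2
 0  0  0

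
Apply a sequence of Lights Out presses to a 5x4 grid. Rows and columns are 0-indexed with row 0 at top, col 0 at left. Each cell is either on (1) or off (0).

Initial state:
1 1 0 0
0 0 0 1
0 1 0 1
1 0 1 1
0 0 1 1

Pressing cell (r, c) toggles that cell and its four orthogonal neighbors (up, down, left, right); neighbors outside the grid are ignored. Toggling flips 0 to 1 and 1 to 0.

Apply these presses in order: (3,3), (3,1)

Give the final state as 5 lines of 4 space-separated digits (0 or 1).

Answer: 1 1 0 0
0 0 0 1
0 0 0 0
0 1 1 0
0 1 1 0

Derivation:
After press 1 at (3,3):
1 1 0 0
0 0 0 1
0 1 0 0
1 0 0 0
0 0 1 0

After press 2 at (3,1):
1 1 0 0
0 0 0 1
0 0 0 0
0 1 1 0
0 1 1 0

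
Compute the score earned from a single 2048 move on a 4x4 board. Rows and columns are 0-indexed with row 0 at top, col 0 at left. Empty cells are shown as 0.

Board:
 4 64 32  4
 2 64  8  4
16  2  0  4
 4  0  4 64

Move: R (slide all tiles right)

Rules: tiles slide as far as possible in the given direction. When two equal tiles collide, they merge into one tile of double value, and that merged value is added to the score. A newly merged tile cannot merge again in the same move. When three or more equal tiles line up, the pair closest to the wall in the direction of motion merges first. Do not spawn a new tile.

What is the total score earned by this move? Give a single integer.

Answer: 8

Derivation:
Slide right:
row 0: [4, 64, 32, 4] -> [4, 64, 32, 4]  score +0 (running 0)
row 1: [2, 64, 8, 4] -> [2, 64, 8, 4]  score +0 (running 0)
row 2: [16, 2, 0, 4] -> [0, 16, 2, 4]  score +0 (running 0)
row 3: [4, 0, 4, 64] -> [0, 0, 8, 64]  score +8 (running 8)
Board after move:
 4 64 32  4
 2 64  8  4
 0 16  2  4
 0  0  8 64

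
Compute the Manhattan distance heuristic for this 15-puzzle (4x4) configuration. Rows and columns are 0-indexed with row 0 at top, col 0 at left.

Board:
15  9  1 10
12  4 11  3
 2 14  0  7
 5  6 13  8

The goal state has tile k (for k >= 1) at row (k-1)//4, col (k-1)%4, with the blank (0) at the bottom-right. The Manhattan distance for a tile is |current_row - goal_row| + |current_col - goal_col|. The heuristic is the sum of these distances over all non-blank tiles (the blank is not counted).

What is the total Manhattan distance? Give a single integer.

Tile 15: (0,0)->(3,2) = 5
Tile 9: (0,1)->(2,0) = 3
Tile 1: (0,2)->(0,0) = 2
Tile 10: (0,3)->(2,1) = 4
Tile 12: (1,0)->(2,3) = 4
Tile 4: (1,1)->(0,3) = 3
Tile 11: (1,2)->(2,2) = 1
Tile 3: (1,3)->(0,2) = 2
Tile 2: (2,0)->(0,1) = 3
Tile 14: (2,1)->(3,1) = 1
Tile 7: (2,3)->(1,2) = 2
Tile 5: (3,0)->(1,0) = 2
Tile 6: (3,1)->(1,1) = 2
Tile 13: (3,2)->(3,0) = 2
Tile 8: (3,3)->(1,3) = 2
Sum: 5 + 3 + 2 + 4 + 4 + 3 + 1 + 2 + 3 + 1 + 2 + 2 + 2 + 2 + 2 = 38

Answer: 38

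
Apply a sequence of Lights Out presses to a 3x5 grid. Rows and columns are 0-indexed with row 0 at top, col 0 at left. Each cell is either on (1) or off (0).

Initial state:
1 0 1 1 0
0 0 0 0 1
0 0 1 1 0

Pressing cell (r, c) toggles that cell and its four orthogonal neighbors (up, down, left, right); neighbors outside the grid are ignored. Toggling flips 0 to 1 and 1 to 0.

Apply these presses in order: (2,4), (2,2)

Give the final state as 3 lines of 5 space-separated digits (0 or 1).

After press 1 at (2,4):
1 0 1 1 0
0 0 0 0 0
0 0 1 0 1

After press 2 at (2,2):
1 0 1 1 0
0 0 1 0 0
0 1 0 1 1

Answer: 1 0 1 1 0
0 0 1 0 0
0 1 0 1 1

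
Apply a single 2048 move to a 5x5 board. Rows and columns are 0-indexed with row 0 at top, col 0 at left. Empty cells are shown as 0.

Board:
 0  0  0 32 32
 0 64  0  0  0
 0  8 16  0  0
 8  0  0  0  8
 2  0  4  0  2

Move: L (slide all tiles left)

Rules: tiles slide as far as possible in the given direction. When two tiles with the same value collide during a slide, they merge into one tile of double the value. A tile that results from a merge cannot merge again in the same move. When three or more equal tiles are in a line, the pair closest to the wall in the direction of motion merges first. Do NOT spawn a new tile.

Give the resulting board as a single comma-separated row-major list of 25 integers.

Answer: 64, 0, 0, 0, 0, 64, 0, 0, 0, 0, 8, 16, 0, 0, 0, 16, 0, 0, 0, 0, 2, 4, 2, 0, 0

Derivation:
Slide left:
row 0: [0, 0, 0, 32, 32] -> [64, 0, 0, 0, 0]
row 1: [0, 64, 0, 0, 0] -> [64, 0, 0, 0, 0]
row 2: [0, 8, 16, 0, 0] -> [8, 16, 0, 0, 0]
row 3: [8, 0, 0, 0, 8] -> [16, 0, 0, 0, 0]
row 4: [2, 0, 4, 0, 2] -> [2, 4, 2, 0, 0]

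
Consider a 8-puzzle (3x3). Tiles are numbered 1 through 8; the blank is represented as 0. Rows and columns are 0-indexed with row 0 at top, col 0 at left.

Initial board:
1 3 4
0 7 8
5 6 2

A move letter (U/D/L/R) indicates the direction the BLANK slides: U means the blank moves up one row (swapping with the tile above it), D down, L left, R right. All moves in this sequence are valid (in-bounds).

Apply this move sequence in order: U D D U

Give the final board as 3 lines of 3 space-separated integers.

After move 1 (U):
0 3 4
1 7 8
5 6 2

After move 2 (D):
1 3 4
0 7 8
5 6 2

After move 3 (D):
1 3 4
5 7 8
0 6 2

After move 4 (U):
1 3 4
0 7 8
5 6 2

Answer: 1 3 4
0 7 8
5 6 2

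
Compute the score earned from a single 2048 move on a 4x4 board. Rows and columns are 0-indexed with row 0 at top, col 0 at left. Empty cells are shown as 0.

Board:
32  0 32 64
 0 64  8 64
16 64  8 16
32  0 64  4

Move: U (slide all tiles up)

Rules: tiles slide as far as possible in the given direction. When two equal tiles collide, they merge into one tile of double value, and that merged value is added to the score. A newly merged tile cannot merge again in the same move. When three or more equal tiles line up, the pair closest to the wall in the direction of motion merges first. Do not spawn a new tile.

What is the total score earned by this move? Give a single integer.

Slide up:
col 0: [32, 0, 16, 32] -> [32, 16, 32, 0]  score +0 (running 0)
col 1: [0, 64, 64, 0] -> [128, 0, 0, 0]  score +128 (running 128)
col 2: [32, 8, 8, 64] -> [32, 16, 64, 0]  score +16 (running 144)
col 3: [64, 64, 16, 4] -> [128, 16, 4, 0]  score +128 (running 272)
Board after move:
 32 128  32 128
 16   0  16  16
 32   0  64   4
  0   0   0   0

Answer: 272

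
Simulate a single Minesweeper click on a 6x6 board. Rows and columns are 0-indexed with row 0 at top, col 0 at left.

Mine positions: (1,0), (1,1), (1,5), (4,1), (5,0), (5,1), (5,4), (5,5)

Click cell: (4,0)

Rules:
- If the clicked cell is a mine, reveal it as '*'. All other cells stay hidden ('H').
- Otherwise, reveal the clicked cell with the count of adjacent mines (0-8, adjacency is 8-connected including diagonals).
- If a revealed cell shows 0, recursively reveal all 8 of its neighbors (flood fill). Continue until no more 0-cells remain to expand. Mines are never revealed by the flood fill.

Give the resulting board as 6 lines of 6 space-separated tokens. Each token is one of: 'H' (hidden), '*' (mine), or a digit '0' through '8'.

H H H H H H
H H H H H H
H H H H H H
H H H H H H
3 H H H H H
H H H H H H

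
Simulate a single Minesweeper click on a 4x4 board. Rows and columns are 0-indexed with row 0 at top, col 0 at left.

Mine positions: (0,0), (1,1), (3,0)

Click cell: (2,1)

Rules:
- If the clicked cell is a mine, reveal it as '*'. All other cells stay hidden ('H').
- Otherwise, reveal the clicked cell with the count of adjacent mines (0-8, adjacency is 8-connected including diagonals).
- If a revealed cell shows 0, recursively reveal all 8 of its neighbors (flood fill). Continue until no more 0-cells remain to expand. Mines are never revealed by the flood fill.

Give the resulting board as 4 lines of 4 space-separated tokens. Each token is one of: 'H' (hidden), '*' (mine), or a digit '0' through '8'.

H H H H
H H H H
H 2 H H
H H H H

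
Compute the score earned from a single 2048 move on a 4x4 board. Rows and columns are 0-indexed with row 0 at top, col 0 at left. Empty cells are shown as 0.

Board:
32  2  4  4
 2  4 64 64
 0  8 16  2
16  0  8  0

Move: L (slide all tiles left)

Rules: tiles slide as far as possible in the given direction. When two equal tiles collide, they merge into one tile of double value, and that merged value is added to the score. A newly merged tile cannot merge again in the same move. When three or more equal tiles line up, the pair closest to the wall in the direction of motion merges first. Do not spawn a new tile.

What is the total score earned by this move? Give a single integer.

Answer: 136

Derivation:
Slide left:
row 0: [32, 2, 4, 4] -> [32, 2, 8, 0]  score +8 (running 8)
row 1: [2, 4, 64, 64] -> [2, 4, 128, 0]  score +128 (running 136)
row 2: [0, 8, 16, 2] -> [8, 16, 2, 0]  score +0 (running 136)
row 3: [16, 0, 8, 0] -> [16, 8, 0, 0]  score +0 (running 136)
Board after move:
 32   2   8   0
  2   4 128   0
  8  16   2   0
 16   8   0   0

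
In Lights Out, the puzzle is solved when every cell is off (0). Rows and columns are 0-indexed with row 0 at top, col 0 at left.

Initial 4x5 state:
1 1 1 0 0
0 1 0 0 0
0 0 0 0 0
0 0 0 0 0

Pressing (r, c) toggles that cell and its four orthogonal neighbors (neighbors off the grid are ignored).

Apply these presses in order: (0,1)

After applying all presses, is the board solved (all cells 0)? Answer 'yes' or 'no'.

Answer: yes

Derivation:
After press 1 at (0,1):
0 0 0 0 0
0 0 0 0 0
0 0 0 0 0
0 0 0 0 0

Lights still on: 0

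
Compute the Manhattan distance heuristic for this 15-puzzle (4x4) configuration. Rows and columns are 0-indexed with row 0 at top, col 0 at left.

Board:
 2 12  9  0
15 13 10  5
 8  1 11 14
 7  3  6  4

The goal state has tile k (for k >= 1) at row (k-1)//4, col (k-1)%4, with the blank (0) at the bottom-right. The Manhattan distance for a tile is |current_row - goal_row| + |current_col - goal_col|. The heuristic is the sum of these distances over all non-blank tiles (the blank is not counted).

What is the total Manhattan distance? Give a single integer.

Tile 2: at (0,0), goal (0,1), distance |0-0|+|0-1| = 1
Tile 12: at (0,1), goal (2,3), distance |0-2|+|1-3| = 4
Tile 9: at (0,2), goal (2,0), distance |0-2|+|2-0| = 4
Tile 15: at (1,0), goal (3,2), distance |1-3|+|0-2| = 4
Tile 13: at (1,1), goal (3,0), distance |1-3|+|1-0| = 3
Tile 10: at (1,2), goal (2,1), distance |1-2|+|2-1| = 2
Tile 5: at (1,3), goal (1,0), distance |1-1|+|3-0| = 3
Tile 8: at (2,0), goal (1,3), distance |2-1|+|0-3| = 4
Tile 1: at (2,1), goal (0,0), distance |2-0|+|1-0| = 3
Tile 11: at (2,2), goal (2,2), distance |2-2|+|2-2| = 0
Tile 14: at (2,3), goal (3,1), distance |2-3|+|3-1| = 3
Tile 7: at (3,0), goal (1,2), distance |3-1|+|0-2| = 4
Tile 3: at (3,1), goal (0,2), distance |3-0|+|1-2| = 4
Tile 6: at (3,2), goal (1,1), distance |3-1|+|2-1| = 3
Tile 4: at (3,3), goal (0,3), distance |3-0|+|3-3| = 3
Sum: 1 + 4 + 4 + 4 + 3 + 2 + 3 + 4 + 3 + 0 + 3 + 4 + 4 + 3 + 3 = 45

Answer: 45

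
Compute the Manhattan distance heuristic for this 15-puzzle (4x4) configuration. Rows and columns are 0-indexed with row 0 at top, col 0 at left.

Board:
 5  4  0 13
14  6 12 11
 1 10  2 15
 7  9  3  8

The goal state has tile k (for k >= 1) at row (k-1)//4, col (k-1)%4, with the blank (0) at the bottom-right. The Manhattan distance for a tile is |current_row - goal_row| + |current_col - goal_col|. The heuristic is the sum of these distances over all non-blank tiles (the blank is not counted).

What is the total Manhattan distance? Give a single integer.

Answer: 34

Derivation:
Tile 5: at (0,0), goal (1,0), distance |0-1|+|0-0| = 1
Tile 4: at (0,1), goal (0,3), distance |0-0|+|1-3| = 2
Tile 13: at (0,3), goal (3,0), distance |0-3|+|3-0| = 6
Tile 14: at (1,0), goal (3,1), distance |1-3|+|0-1| = 3
Tile 6: at (1,1), goal (1,1), distance |1-1|+|1-1| = 0
Tile 12: at (1,2), goal (2,3), distance |1-2|+|2-3| = 2
Tile 11: at (1,3), goal (2,2), distance |1-2|+|3-2| = 2
Tile 1: at (2,0), goal (0,0), distance |2-0|+|0-0| = 2
Tile 10: at (2,1), goal (2,1), distance |2-2|+|1-1| = 0
Tile 2: at (2,2), goal (0,1), distance |2-0|+|2-1| = 3
Tile 15: at (2,3), goal (3,2), distance |2-3|+|3-2| = 2
Tile 7: at (3,0), goal (1,2), distance |3-1|+|0-2| = 4
Tile 9: at (3,1), goal (2,0), distance |3-2|+|1-0| = 2
Tile 3: at (3,2), goal (0,2), distance |3-0|+|2-2| = 3
Tile 8: at (3,3), goal (1,3), distance |3-1|+|3-3| = 2
Sum: 1 + 2 + 6 + 3 + 0 + 2 + 2 + 2 + 0 + 3 + 2 + 4 + 2 + 3 + 2 = 34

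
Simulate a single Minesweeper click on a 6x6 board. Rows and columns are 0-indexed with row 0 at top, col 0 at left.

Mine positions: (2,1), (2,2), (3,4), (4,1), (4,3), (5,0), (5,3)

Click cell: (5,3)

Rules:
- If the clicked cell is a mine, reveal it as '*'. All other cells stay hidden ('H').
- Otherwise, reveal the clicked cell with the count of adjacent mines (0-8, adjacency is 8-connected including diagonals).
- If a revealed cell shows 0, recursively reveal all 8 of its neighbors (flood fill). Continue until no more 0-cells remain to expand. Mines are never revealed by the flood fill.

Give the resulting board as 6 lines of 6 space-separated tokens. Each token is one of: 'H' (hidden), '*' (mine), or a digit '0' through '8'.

H H H H H H
H H H H H H
H H H H H H
H H H H H H
H H H H H H
H H H * H H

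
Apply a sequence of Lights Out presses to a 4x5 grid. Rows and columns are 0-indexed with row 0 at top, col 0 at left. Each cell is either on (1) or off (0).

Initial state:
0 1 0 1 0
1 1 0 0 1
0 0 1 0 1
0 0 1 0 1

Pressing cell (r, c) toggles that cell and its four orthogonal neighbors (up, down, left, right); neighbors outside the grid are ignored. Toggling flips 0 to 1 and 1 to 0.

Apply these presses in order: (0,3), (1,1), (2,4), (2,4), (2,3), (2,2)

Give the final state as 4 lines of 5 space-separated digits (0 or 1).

Answer: 0 0 1 0 1
0 0 0 0 1
0 0 1 0 0
0 0 0 1 1

Derivation:
After press 1 at (0,3):
0 1 1 0 1
1 1 0 1 1
0 0 1 0 1
0 0 1 0 1

After press 2 at (1,1):
0 0 1 0 1
0 0 1 1 1
0 1 1 0 1
0 0 1 0 1

After press 3 at (2,4):
0 0 1 0 1
0 0 1 1 0
0 1 1 1 0
0 0 1 0 0

After press 4 at (2,4):
0 0 1 0 1
0 0 1 1 1
0 1 1 0 1
0 0 1 0 1

After press 5 at (2,3):
0 0 1 0 1
0 0 1 0 1
0 1 0 1 0
0 0 1 1 1

After press 6 at (2,2):
0 0 1 0 1
0 0 0 0 1
0 0 1 0 0
0 0 0 1 1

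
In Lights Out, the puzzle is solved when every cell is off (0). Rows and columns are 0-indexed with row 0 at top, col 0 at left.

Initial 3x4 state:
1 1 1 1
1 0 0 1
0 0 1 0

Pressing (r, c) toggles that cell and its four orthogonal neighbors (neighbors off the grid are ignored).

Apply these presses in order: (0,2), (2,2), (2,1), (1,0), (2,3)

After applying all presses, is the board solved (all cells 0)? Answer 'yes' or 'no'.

After press 1 at (0,2):
1 0 0 0
1 0 1 1
0 0 1 0

After press 2 at (2,2):
1 0 0 0
1 0 0 1
0 1 0 1

After press 3 at (2,1):
1 0 0 0
1 1 0 1
1 0 1 1

After press 4 at (1,0):
0 0 0 0
0 0 0 1
0 0 1 1

After press 5 at (2,3):
0 0 0 0
0 0 0 0
0 0 0 0

Lights still on: 0

Answer: yes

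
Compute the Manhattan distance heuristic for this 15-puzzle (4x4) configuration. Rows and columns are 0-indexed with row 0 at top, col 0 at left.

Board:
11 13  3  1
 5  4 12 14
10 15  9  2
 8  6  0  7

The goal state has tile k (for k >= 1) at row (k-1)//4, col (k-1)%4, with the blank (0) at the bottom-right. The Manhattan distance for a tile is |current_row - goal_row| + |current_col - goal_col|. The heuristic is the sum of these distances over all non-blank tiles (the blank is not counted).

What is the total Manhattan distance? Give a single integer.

Tile 11: at (0,0), goal (2,2), distance |0-2|+|0-2| = 4
Tile 13: at (0,1), goal (3,0), distance |0-3|+|1-0| = 4
Tile 3: at (0,2), goal (0,2), distance |0-0|+|2-2| = 0
Tile 1: at (0,3), goal (0,0), distance |0-0|+|3-0| = 3
Tile 5: at (1,0), goal (1,0), distance |1-1|+|0-0| = 0
Tile 4: at (1,1), goal (0,3), distance |1-0|+|1-3| = 3
Tile 12: at (1,2), goal (2,3), distance |1-2|+|2-3| = 2
Tile 14: at (1,3), goal (3,1), distance |1-3|+|3-1| = 4
Tile 10: at (2,0), goal (2,1), distance |2-2|+|0-1| = 1
Tile 15: at (2,1), goal (3,2), distance |2-3|+|1-2| = 2
Tile 9: at (2,2), goal (2,0), distance |2-2|+|2-0| = 2
Tile 2: at (2,3), goal (0,1), distance |2-0|+|3-1| = 4
Tile 8: at (3,0), goal (1,3), distance |3-1|+|0-3| = 5
Tile 6: at (3,1), goal (1,1), distance |3-1|+|1-1| = 2
Tile 7: at (3,3), goal (1,2), distance |3-1|+|3-2| = 3
Sum: 4 + 4 + 0 + 3 + 0 + 3 + 2 + 4 + 1 + 2 + 2 + 4 + 5 + 2 + 3 = 39

Answer: 39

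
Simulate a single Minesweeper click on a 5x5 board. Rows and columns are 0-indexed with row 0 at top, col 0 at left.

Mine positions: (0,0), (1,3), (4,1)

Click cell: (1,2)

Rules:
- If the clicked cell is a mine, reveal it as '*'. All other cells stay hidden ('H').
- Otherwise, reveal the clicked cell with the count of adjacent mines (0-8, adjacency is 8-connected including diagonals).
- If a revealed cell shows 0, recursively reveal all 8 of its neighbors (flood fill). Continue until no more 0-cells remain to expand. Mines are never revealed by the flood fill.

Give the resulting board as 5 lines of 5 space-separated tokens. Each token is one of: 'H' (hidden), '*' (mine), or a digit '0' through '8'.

H H H H H
H H 1 H H
H H H H H
H H H H H
H H H H H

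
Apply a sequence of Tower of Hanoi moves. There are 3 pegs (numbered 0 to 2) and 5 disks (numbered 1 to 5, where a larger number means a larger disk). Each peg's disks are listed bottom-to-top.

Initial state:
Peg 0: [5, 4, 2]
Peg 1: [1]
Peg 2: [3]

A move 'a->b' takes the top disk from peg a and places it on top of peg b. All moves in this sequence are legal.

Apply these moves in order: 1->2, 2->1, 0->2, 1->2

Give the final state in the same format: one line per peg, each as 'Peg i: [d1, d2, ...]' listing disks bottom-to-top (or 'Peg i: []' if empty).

After move 1 (1->2):
Peg 0: [5, 4, 2]
Peg 1: []
Peg 2: [3, 1]

After move 2 (2->1):
Peg 0: [5, 4, 2]
Peg 1: [1]
Peg 2: [3]

After move 3 (0->2):
Peg 0: [5, 4]
Peg 1: [1]
Peg 2: [3, 2]

After move 4 (1->2):
Peg 0: [5, 4]
Peg 1: []
Peg 2: [3, 2, 1]

Answer: Peg 0: [5, 4]
Peg 1: []
Peg 2: [3, 2, 1]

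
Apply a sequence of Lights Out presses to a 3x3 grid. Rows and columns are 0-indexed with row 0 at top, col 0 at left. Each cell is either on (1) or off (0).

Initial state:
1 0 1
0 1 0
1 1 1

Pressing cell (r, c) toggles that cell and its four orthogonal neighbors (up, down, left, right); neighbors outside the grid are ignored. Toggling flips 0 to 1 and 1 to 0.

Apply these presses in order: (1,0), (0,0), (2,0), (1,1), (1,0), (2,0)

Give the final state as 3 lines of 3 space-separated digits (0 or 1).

After press 1 at (1,0):
0 0 1
1 0 0
0 1 1

After press 2 at (0,0):
1 1 1
0 0 0
0 1 1

After press 3 at (2,0):
1 1 1
1 0 0
1 0 1

After press 4 at (1,1):
1 0 1
0 1 1
1 1 1

After press 5 at (1,0):
0 0 1
1 0 1
0 1 1

After press 6 at (2,0):
0 0 1
0 0 1
1 0 1

Answer: 0 0 1
0 0 1
1 0 1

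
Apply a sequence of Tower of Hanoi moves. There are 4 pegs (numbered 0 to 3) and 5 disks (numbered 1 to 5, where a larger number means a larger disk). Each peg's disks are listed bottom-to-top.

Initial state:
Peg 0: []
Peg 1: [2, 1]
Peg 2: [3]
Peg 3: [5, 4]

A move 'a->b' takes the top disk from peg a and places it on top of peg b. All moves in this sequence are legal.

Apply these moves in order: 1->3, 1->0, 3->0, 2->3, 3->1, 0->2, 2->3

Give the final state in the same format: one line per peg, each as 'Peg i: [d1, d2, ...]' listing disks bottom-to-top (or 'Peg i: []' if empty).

Answer: Peg 0: [2]
Peg 1: [3]
Peg 2: []
Peg 3: [5, 4, 1]

Derivation:
After move 1 (1->3):
Peg 0: []
Peg 1: [2]
Peg 2: [3]
Peg 3: [5, 4, 1]

After move 2 (1->0):
Peg 0: [2]
Peg 1: []
Peg 2: [3]
Peg 3: [5, 4, 1]

After move 3 (3->0):
Peg 0: [2, 1]
Peg 1: []
Peg 2: [3]
Peg 3: [5, 4]

After move 4 (2->3):
Peg 0: [2, 1]
Peg 1: []
Peg 2: []
Peg 3: [5, 4, 3]

After move 5 (3->1):
Peg 0: [2, 1]
Peg 1: [3]
Peg 2: []
Peg 3: [5, 4]

After move 6 (0->2):
Peg 0: [2]
Peg 1: [3]
Peg 2: [1]
Peg 3: [5, 4]

After move 7 (2->3):
Peg 0: [2]
Peg 1: [3]
Peg 2: []
Peg 3: [5, 4, 1]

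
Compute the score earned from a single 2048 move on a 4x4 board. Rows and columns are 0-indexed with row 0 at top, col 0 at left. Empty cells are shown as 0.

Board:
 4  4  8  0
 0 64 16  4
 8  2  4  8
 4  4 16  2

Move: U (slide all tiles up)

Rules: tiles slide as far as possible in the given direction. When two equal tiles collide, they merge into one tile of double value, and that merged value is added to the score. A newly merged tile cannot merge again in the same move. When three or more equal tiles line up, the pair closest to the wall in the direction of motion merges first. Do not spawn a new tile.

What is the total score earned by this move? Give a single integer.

Answer: 0

Derivation:
Slide up:
col 0: [4, 0, 8, 4] -> [4, 8, 4, 0]  score +0 (running 0)
col 1: [4, 64, 2, 4] -> [4, 64, 2, 4]  score +0 (running 0)
col 2: [8, 16, 4, 16] -> [8, 16, 4, 16]  score +0 (running 0)
col 3: [0, 4, 8, 2] -> [4, 8, 2, 0]  score +0 (running 0)
Board after move:
 4  4  8  4
 8 64 16  8
 4  2  4  2
 0  4 16  0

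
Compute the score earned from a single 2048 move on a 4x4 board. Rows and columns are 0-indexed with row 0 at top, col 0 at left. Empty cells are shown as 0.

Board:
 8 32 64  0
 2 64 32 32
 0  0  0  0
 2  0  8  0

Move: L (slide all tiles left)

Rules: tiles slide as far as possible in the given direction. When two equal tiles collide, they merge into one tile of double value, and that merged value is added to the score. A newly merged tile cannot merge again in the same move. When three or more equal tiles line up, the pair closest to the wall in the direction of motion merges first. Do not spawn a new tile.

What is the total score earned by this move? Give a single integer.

Slide left:
row 0: [8, 32, 64, 0] -> [8, 32, 64, 0]  score +0 (running 0)
row 1: [2, 64, 32, 32] -> [2, 64, 64, 0]  score +64 (running 64)
row 2: [0, 0, 0, 0] -> [0, 0, 0, 0]  score +0 (running 64)
row 3: [2, 0, 8, 0] -> [2, 8, 0, 0]  score +0 (running 64)
Board after move:
 8 32 64  0
 2 64 64  0
 0  0  0  0
 2  8  0  0

Answer: 64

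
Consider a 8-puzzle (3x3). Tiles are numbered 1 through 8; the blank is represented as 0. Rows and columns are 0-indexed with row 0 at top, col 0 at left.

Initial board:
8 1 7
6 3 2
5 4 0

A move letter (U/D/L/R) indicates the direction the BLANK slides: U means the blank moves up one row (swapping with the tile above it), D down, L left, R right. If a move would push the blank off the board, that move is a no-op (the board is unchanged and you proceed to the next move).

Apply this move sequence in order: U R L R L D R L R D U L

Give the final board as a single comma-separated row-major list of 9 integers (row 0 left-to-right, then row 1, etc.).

After move 1 (U):
8 1 7
6 3 0
5 4 2

After move 2 (R):
8 1 7
6 3 0
5 4 2

After move 3 (L):
8 1 7
6 0 3
5 4 2

After move 4 (R):
8 1 7
6 3 0
5 4 2

After move 5 (L):
8 1 7
6 0 3
5 4 2

After move 6 (D):
8 1 7
6 4 3
5 0 2

After move 7 (R):
8 1 7
6 4 3
5 2 0

After move 8 (L):
8 1 7
6 4 3
5 0 2

After move 9 (R):
8 1 7
6 4 3
5 2 0

After move 10 (D):
8 1 7
6 4 3
5 2 0

After move 11 (U):
8 1 7
6 4 0
5 2 3

After move 12 (L):
8 1 7
6 0 4
5 2 3

Answer: 8, 1, 7, 6, 0, 4, 5, 2, 3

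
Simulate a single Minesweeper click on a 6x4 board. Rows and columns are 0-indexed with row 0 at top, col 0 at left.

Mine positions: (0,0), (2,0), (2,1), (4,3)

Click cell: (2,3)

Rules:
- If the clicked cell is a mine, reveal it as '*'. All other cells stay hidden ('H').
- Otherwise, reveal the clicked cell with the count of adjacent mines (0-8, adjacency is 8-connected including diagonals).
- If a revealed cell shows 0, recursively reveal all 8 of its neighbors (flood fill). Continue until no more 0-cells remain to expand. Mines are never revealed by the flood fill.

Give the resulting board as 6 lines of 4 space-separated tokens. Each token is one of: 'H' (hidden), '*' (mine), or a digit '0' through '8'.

H 1 0 0
H 3 1 0
H H 1 0
H H 2 1
H H H H
H H H H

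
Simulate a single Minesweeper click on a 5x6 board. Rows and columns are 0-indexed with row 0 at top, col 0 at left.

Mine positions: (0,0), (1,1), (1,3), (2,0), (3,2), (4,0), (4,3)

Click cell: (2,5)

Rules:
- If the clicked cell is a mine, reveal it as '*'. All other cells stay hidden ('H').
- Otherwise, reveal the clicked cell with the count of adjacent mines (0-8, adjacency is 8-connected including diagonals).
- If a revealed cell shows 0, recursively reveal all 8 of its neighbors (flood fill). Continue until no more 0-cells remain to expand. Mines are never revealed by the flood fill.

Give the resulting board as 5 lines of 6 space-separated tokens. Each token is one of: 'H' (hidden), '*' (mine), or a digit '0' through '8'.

H H H H 1 0
H H H H 1 0
H H H H 1 0
H H H H 1 0
H H H H 1 0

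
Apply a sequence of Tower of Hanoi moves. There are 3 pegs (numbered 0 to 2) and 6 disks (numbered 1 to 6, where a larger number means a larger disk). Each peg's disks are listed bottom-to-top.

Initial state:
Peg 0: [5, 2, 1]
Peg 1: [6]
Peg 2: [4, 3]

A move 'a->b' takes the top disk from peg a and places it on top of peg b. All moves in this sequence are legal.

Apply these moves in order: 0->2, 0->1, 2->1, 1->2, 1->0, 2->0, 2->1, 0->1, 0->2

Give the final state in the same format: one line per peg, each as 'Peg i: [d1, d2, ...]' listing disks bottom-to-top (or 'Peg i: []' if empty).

Answer: Peg 0: [5]
Peg 1: [6, 3, 1]
Peg 2: [4, 2]

Derivation:
After move 1 (0->2):
Peg 0: [5, 2]
Peg 1: [6]
Peg 2: [4, 3, 1]

After move 2 (0->1):
Peg 0: [5]
Peg 1: [6, 2]
Peg 2: [4, 3, 1]

After move 3 (2->1):
Peg 0: [5]
Peg 1: [6, 2, 1]
Peg 2: [4, 3]

After move 4 (1->2):
Peg 0: [5]
Peg 1: [6, 2]
Peg 2: [4, 3, 1]

After move 5 (1->0):
Peg 0: [5, 2]
Peg 1: [6]
Peg 2: [4, 3, 1]

After move 6 (2->0):
Peg 0: [5, 2, 1]
Peg 1: [6]
Peg 2: [4, 3]

After move 7 (2->1):
Peg 0: [5, 2, 1]
Peg 1: [6, 3]
Peg 2: [4]

After move 8 (0->1):
Peg 0: [5, 2]
Peg 1: [6, 3, 1]
Peg 2: [4]

After move 9 (0->2):
Peg 0: [5]
Peg 1: [6, 3, 1]
Peg 2: [4, 2]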